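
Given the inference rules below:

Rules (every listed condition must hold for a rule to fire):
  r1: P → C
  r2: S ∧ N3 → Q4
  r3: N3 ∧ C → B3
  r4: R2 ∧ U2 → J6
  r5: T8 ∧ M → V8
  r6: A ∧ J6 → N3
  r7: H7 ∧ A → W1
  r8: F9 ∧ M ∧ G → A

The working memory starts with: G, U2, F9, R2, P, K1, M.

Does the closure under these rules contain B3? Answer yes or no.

yes

Round 1: r1 [P → C]; r4 [R2 ∧ U2 → J6]; r8 [F9 ∧ M ∧ G → A]. Adds C, J6, A.
Round 2: r6 [A ∧ J6 → N3]. Adds N3.
Round 3: r3 [N3 ∧ C → B3]. Adds B3.
B3 appears in round 3, so it is derivable.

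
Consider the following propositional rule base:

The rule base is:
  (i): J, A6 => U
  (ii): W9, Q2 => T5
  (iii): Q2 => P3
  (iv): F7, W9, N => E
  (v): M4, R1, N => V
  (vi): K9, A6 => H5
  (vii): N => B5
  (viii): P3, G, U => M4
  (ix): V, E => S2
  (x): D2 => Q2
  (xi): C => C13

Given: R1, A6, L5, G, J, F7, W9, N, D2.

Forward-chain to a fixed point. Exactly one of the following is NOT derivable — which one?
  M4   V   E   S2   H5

H5

Round 1: (i) [J, A6 => U]; (iv) [F7, W9, N => E]; (vii) [N => B5]; (x) [D2 => Q2]. New: U, E, B5, Q2.
Round 2: (ii) [W9, Q2 => T5]; (iii) [Q2 => P3]. New: T5, P3.
Round 3: (viii) [P3, G, U => M4]. New: M4.
Round 4: (v) [M4, R1, N => V]. New: V.
Round 5: (ix) [V, E => S2]. New: S2.
Derived: E (round 1), M4 (round 3), V (round 4), S2 (round 5). H5 never appears in any round.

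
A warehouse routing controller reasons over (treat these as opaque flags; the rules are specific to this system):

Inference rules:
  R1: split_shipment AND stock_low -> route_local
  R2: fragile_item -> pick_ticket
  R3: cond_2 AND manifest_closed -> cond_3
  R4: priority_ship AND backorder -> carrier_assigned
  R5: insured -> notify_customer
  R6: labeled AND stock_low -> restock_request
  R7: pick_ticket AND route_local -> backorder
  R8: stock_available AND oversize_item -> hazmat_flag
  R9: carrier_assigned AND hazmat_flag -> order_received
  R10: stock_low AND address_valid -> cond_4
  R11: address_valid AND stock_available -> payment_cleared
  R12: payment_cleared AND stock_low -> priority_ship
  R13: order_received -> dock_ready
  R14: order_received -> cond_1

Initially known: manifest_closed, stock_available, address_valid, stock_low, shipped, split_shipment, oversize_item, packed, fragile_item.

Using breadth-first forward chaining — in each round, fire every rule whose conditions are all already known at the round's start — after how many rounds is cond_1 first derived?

5

Round 1: R1 [split_shipment AND stock_low -> route_local]; R2 [fragile_item -> pick_ticket]; R8 [stock_available AND oversize_item -> hazmat_flag]; R10 [stock_low AND address_valid -> cond_4]; R11 [address_valid AND stock_available -> payment_cleared]. New: route_local, pick_ticket, hazmat_flag, cond_4, payment_cleared.
Round 2: R7 [pick_ticket AND route_local -> backorder]; R12 [payment_cleared AND stock_low -> priority_ship]. New: backorder, priority_ship.
Round 3: R4 [priority_ship AND backorder -> carrier_assigned]. New: carrier_assigned.
Round 4: R9 [carrier_assigned AND hazmat_flag -> order_received]. New: order_received.
Round 5: R13 [order_received -> dock_ready]; R14 [order_received -> cond_1]. New: dock_ready, cond_1.
cond_1 first appears in round 5.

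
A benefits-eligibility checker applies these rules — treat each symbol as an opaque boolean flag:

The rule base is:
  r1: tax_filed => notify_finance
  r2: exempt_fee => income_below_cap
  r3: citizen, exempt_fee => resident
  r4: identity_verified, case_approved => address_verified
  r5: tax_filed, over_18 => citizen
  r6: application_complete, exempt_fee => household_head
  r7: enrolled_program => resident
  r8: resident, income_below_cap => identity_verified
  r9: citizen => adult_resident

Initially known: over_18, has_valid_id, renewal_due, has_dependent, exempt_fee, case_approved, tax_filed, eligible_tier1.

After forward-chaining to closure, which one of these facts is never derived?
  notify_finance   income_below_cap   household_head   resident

Round 1: r1 [tax_filed => notify_finance]; r2 [exempt_fee => income_below_cap]; r5 [tax_filed, over_18 => citizen]. Adds notify_finance, income_below_cap, citizen.
Round 2: r3 [citizen, exempt_fee => resident]; r9 [citizen => adult_resident]. Adds resident, adult_resident.
Round 3: r8 [resident, income_below_cap => identity_verified]. Adds identity_verified.
Round 4: r4 [identity_verified, case_approved => address_verified]. Adds address_verified.
Derived: notify_finance (round 1), resident (round 2), income_below_cap (round 1). household_head never appears in any round.

household_head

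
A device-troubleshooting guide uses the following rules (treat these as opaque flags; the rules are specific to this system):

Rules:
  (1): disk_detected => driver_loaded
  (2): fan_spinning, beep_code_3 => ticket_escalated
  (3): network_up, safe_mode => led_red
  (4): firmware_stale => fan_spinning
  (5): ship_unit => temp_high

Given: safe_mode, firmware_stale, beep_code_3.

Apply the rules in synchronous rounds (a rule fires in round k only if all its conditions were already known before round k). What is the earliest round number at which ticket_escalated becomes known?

[1] (4) [firmware_stale => fan_spinning]. ⇒ new: fan_spinning.
[2] (2) [fan_spinning, beep_code_3 => ticket_escalated]. ⇒ new: ticket_escalated.
ticket_escalated first appears in round 2.

2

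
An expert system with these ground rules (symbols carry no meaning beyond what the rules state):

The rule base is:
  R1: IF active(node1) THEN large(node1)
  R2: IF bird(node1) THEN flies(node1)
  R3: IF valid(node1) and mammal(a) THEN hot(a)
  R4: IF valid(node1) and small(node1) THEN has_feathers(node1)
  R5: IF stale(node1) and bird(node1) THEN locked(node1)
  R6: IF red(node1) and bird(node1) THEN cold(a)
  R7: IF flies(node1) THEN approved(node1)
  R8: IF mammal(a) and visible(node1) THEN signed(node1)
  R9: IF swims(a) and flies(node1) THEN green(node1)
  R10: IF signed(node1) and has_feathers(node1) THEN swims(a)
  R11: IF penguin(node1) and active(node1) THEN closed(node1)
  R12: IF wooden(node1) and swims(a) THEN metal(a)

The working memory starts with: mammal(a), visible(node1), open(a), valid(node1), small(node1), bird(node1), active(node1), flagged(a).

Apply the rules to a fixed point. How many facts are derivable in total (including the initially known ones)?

16

Round 1: R1 [IF active(node1) THEN large(node1)]; R2 [IF bird(node1) THEN flies(node1)]; R3 [IF valid(node1) and mammal(a) THEN hot(a)]; R4 [IF valid(node1) and small(node1) THEN has_feathers(node1)]; R8 [IF mammal(a) and visible(node1) THEN signed(node1)]. New: large(node1), flies(node1), hot(a), has_feathers(node1), signed(node1).
Round 2: R7 [IF flies(node1) THEN approved(node1)]; R10 [IF signed(node1) and has_feathers(node1) THEN swims(a)]. New: approved(node1), swims(a).
Round 3: R9 [IF swims(a) and flies(node1) THEN green(node1)]. New: green(node1).
Closure: {active(node1), approved(node1), bird(node1), flagged(a), flies(node1), green(node1), has_feathers(node1), hot(a), large(node1), mammal(a), open(a), signed(node1), small(node1), swims(a), valid(node1), visible(node1)} — 16 facts.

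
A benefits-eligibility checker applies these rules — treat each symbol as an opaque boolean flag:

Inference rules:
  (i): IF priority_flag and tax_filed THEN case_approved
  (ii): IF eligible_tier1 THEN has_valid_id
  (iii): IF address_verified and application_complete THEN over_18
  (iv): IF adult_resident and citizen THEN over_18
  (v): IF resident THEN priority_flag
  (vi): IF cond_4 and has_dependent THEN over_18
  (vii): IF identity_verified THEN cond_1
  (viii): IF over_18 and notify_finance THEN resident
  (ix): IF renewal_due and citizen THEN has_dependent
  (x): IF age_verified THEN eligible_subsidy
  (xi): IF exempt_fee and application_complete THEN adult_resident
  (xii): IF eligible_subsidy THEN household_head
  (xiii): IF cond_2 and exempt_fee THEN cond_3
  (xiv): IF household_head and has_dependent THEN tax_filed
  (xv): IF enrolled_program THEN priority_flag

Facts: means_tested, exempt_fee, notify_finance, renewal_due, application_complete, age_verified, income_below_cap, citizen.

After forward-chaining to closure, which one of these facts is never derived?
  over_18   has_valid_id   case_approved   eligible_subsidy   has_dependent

[1] (ix) [IF renewal_due and citizen THEN has_dependent]; (x) [IF age_verified THEN eligible_subsidy]; (xi) [IF exempt_fee and application_complete THEN adult_resident]. ⇒ new: has_dependent, eligible_subsidy, adult_resident.
[2] (iv) [IF adult_resident and citizen THEN over_18]; (xii) [IF eligible_subsidy THEN household_head]. ⇒ new: over_18, household_head.
[3] (viii) [IF over_18 and notify_finance THEN resident]; (xiv) [IF household_head and has_dependent THEN tax_filed]. ⇒ new: resident, tax_filed.
[4] (v) [IF resident THEN priority_flag]. ⇒ new: priority_flag.
[5] (i) [IF priority_flag and tax_filed THEN case_approved]. ⇒ new: case_approved.
Derived: case_approved (round 5), eligible_subsidy (round 1), has_dependent (round 1), over_18 (round 2). has_valid_id never appears in any round.

has_valid_id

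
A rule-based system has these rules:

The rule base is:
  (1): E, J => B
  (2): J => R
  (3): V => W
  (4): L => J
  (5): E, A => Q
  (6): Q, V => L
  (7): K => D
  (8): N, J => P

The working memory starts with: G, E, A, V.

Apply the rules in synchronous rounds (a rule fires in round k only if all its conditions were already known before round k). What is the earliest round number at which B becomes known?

4

Round 1 — (3), (5), derive W, Q.
Round 2 — (6), derive L.
Round 3 — (4), derive J.
Round 4 — (1), (2), derive B, R.
B first appears in round 4.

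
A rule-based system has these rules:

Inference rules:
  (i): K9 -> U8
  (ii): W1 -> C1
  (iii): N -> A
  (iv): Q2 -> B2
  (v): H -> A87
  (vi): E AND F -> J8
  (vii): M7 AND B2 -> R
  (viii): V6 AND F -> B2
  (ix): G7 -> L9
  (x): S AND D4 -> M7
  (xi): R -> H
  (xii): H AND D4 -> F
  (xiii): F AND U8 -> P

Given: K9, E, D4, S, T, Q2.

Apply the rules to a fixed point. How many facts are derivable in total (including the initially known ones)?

Round 1: (i) [K9 -> U8]; (iv) [Q2 -> B2]; (x) [S AND D4 -> M7]. Adds U8, B2, M7.
Round 2: (vii) [M7 AND B2 -> R]. Adds R.
Round 3: (xi) [R -> H]. Adds H.
Round 4: (v) [H -> A87]; (xii) [H AND D4 -> F]. Adds A87, F.
Round 5: (vi) [E AND F -> J8]; (xiii) [F AND U8 -> P]. Adds J8, P.
Closure: {A87, B2, D4, E, F, H, J8, K9, M7, P, Q2, R, S, T, U8} — 15 facts.

15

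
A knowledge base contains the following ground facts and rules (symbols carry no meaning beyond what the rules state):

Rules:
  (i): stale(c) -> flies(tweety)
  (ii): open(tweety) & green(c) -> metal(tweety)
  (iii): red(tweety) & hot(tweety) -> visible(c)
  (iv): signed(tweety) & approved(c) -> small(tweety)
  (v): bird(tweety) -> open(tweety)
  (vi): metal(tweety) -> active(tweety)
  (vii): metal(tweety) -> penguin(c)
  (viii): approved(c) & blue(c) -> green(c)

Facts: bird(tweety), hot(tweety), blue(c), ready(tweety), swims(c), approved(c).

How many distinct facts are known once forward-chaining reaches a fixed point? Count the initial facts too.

Round 1 fires (v), (viii), giving open(tweety), green(c).
Round 2 fires (ii), giving metal(tweety).
Round 3 fires (vi), (vii), giving active(tweety), penguin(c).
Closure: {active(tweety), approved(c), bird(tweety), blue(c), green(c), hot(tweety), metal(tweety), open(tweety), penguin(c), ready(tweety), swims(c)} — 11 facts.

11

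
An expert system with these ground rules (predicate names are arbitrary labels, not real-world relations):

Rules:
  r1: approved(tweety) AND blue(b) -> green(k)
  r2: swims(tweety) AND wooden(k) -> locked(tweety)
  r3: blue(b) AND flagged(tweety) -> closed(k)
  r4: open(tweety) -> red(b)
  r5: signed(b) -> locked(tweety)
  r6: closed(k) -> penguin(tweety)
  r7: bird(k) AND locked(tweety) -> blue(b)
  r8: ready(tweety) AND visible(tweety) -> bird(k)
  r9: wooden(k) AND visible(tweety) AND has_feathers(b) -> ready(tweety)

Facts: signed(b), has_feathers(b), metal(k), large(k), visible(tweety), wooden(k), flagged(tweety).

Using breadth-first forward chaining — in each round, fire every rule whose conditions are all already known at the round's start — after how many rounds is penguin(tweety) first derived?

5

[1] r5 [signed(b) -> locked(tweety)]; r9 [wooden(k) AND visible(tweety) AND has_feathers(b) -> ready(tweety)]. ⇒ new: locked(tweety), ready(tweety).
[2] r8 [ready(tweety) AND visible(tweety) -> bird(k)]. ⇒ new: bird(k).
[3] r7 [bird(k) AND locked(tweety) -> blue(b)]. ⇒ new: blue(b).
[4] r3 [blue(b) AND flagged(tweety) -> closed(k)]. ⇒ new: closed(k).
[5] r6 [closed(k) -> penguin(tweety)]. ⇒ new: penguin(tweety).
penguin(tweety) first appears in round 5.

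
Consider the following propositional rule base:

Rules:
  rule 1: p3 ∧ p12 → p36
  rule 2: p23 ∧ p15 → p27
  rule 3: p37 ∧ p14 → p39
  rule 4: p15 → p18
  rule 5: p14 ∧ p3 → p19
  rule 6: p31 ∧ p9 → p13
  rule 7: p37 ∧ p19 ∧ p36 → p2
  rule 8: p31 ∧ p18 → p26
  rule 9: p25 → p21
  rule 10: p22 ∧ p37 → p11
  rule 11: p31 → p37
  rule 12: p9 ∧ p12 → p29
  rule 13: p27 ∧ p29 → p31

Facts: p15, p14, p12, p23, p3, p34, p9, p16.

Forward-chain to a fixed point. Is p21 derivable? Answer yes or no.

[1] rule 1 [p3 ∧ p12 → p36]; rule 2 [p23 ∧ p15 → p27]; rule 4 [p15 → p18]; rule 5 [p14 ∧ p3 → p19]; rule 12 [p9 ∧ p12 → p29]. ⇒ new: p36, p27, p18, p19, p29.
[2] rule 13 [p27 ∧ p29 → p31]. ⇒ new: p31.
[3] rule 6 [p31 ∧ p9 → p13]; rule 8 [p31 ∧ p18 → p26]; rule 11 [p31 → p37]. ⇒ new: p13, p26, p37.
[4] rule 3 [p37 ∧ p14 → p39]; rule 7 [p37 ∧ p19 ∧ p36 → p2]. ⇒ new: p39, p2.
Fixed point reached. p21 is concluded only by rule 9; rule 9 needs p25 (never derived).

no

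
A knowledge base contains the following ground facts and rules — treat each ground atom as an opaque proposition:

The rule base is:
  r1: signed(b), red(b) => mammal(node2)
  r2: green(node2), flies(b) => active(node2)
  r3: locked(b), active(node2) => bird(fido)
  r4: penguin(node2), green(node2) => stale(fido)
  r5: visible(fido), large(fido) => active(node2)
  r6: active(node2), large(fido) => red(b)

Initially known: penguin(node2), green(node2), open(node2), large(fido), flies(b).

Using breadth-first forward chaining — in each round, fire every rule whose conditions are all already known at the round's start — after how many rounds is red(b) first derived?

2

[1] r2 [green(node2), flies(b) => active(node2)]; r4 [penguin(node2), green(node2) => stale(fido)]. ⇒ new: active(node2), stale(fido).
[2] r6 [active(node2), large(fido) => red(b)]. ⇒ new: red(b).
red(b) first appears in round 2.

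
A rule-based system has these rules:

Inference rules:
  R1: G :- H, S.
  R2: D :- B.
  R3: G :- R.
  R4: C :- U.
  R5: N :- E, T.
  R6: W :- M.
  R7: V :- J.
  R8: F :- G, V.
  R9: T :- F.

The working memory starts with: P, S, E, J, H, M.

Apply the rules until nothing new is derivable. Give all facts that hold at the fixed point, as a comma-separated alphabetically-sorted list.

Round 1: R1 [G :- H, S.]; R6 [W :- M.]; R7 [V :- J.]. Adds G, W, V.
Round 2: R8 [F :- G, V.]. Adds F.
Round 3: R9 [T :- F.]. Adds T.
Round 4: R5 [N :- E, T.]. Adds N.

E, F, G, H, J, M, N, P, S, T, V, W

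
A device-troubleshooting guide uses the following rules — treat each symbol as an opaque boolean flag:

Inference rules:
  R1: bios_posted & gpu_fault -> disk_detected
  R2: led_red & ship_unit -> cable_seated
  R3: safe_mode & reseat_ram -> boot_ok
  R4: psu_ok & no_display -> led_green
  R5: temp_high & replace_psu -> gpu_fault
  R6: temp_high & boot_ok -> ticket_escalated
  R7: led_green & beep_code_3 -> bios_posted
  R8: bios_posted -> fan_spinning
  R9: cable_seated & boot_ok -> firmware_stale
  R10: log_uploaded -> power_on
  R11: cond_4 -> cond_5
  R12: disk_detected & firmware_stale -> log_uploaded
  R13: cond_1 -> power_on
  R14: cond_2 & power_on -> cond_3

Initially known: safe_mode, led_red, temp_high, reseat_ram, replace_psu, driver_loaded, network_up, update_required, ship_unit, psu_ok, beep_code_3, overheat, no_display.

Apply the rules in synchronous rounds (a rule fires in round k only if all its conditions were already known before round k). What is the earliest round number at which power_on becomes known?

Round 1: R2 [led_red & ship_unit -> cable_seated]; R3 [safe_mode & reseat_ram -> boot_ok]; R4 [psu_ok & no_display -> led_green]; R5 [temp_high & replace_psu -> gpu_fault]. New: cable_seated, boot_ok, led_green, gpu_fault.
Round 2: R6 [temp_high & boot_ok -> ticket_escalated]; R7 [led_green & beep_code_3 -> bios_posted]; R9 [cable_seated & boot_ok -> firmware_stale]. New: ticket_escalated, bios_posted, firmware_stale.
Round 3: R1 [bios_posted & gpu_fault -> disk_detected]; R8 [bios_posted -> fan_spinning]. New: disk_detected, fan_spinning.
Round 4: R12 [disk_detected & firmware_stale -> log_uploaded]. New: log_uploaded.
Round 5: R10 [log_uploaded -> power_on]. New: power_on.
power_on first appears in round 5.

5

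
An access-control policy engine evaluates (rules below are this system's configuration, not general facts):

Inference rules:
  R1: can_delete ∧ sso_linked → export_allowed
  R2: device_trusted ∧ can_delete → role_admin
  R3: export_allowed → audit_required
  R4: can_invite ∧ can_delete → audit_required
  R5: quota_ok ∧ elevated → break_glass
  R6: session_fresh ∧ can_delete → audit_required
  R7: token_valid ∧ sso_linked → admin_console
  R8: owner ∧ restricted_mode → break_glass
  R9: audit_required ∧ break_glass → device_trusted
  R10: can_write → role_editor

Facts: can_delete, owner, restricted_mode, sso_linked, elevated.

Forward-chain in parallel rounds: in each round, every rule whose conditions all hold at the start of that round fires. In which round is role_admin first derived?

4

Round 1 — R1, R8, derive export_allowed, break_glass.
Round 2 — R3, derive audit_required.
Round 3 — R9, derive device_trusted.
Round 4 — R2, derive role_admin.
role_admin first appears in round 4.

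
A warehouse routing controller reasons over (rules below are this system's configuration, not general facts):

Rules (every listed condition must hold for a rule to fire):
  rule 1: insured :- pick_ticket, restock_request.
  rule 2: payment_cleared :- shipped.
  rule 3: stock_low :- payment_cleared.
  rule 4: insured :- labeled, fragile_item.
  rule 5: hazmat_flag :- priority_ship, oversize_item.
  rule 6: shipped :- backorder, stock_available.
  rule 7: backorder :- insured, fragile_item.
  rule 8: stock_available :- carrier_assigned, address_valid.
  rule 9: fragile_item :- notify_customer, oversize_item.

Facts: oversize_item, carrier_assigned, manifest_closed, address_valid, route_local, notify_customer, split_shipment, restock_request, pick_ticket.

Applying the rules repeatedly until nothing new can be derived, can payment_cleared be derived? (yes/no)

[1] rule 1 [insured :- pick_ticket, restock_request.]; rule 8 [stock_available :- carrier_assigned, address_valid.]; rule 9 [fragile_item :- notify_customer, oversize_item.]. ⇒ new: insured, stock_available, fragile_item.
[2] rule 7 [backorder :- insured, fragile_item.]. ⇒ new: backorder.
[3] rule 6 [shipped :- backorder, stock_available.]. ⇒ new: shipped.
[4] rule 2 [payment_cleared :- shipped.]. ⇒ new: payment_cleared.
[5] rule 3 [stock_low :- payment_cleared.]. ⇒ new: stock_low.
payment_cleared appears in round 4, so it is derivable.

yes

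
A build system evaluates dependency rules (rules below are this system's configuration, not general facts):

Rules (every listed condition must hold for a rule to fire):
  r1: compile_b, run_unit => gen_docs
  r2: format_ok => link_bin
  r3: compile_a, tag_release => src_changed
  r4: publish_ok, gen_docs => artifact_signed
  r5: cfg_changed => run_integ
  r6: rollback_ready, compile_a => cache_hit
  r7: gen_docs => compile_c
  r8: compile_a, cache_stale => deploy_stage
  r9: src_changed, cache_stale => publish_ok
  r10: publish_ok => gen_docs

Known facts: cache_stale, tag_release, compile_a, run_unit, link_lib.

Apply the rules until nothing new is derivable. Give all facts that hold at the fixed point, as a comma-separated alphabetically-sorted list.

Round 1 fires r3, r8, giving src_changed, deploy_stage.
Round 2 fires r9, giving publish_ok.
Round 3 fires r10, giving gen_docs.
Round 4 fires r4, r7, giving artifact_signed, compile_c.

artifact_signed, cache_stale, compile_a, compile_c, deploy_stage, gen_docs, link_lib, publish_ok, run_unit, src_changed, tag_release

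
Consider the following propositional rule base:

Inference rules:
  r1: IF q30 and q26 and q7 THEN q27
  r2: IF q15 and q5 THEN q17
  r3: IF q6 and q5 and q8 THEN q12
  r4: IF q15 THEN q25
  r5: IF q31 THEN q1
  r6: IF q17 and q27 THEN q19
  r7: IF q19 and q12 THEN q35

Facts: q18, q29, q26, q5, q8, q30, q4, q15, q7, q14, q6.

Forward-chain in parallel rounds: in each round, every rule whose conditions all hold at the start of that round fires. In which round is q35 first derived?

3

Round 1 fires r1, r2, r3, r4, giving q27, q17, q12, q25.
Round 2 fires r6, giving q19.
Round 3 fires r7, giving q35.
q35 first appears in round 3.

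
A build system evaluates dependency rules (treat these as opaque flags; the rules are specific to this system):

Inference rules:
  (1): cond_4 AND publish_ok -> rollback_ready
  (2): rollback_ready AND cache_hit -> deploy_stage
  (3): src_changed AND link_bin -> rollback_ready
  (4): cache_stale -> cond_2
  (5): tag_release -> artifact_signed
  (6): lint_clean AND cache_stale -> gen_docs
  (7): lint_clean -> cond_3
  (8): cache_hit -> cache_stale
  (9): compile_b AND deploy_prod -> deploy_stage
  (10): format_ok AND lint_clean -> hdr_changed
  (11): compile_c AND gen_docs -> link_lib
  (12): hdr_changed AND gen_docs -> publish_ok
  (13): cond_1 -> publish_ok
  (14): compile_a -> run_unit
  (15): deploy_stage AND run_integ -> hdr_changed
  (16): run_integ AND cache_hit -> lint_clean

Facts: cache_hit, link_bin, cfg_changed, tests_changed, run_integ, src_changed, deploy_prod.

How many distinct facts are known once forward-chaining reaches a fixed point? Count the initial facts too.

[1] (3) [src_changed AND link_bin -> rollback_ready]; (8) [cache_hit -> cache_stale]; (16) [run_integ AND cache_hit -> lint_clean]. ⇒ new: rollback_ready, cache_stale, lint_clean.
[2] (2) [rollback_ready AND cache_hit -> deploy_stage]; (4) [cache_stale -> cond_2]; (6) [lint_clean AND cache_stale -> gen_docs]; (7) [lint_clean -> cond_3]. ⇒ new: deploy_stage, cond_2, gen_docs, cond_3.
[3] (15) [deploy_stage AND run_integ -> hdr_changed]. ⇒ new: hdr_changed.
[4] (12) [hdr_changed AND gen_docs -> publish_ok]. ⇒ new: publish_ok.
Closure: {cache_hit, cache_stale, cfg_changed, cond_2, cond_3, deploy_prod, deploy_stage, gen_docs, hdr_changed, link_bin, lint_clean, publish_ok, rollback_ready, run_integ, src_changed, tests_changed} — 16 facts.

16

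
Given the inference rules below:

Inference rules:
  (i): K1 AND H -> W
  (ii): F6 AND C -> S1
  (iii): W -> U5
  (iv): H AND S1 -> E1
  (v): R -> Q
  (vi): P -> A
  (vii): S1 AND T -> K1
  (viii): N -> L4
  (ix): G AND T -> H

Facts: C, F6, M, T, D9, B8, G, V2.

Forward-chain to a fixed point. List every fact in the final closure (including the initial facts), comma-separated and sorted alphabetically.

B8, C, D9, E1, F6, G, H, K1, M, S1, T, U5, V2, W

Round 1 — (ii), (ix), derive S1, H.
Round 2 — (iv), (vii), derive E1, K1.
Round 3 — (i), derive W.
Round 4 — (iii), derive U5.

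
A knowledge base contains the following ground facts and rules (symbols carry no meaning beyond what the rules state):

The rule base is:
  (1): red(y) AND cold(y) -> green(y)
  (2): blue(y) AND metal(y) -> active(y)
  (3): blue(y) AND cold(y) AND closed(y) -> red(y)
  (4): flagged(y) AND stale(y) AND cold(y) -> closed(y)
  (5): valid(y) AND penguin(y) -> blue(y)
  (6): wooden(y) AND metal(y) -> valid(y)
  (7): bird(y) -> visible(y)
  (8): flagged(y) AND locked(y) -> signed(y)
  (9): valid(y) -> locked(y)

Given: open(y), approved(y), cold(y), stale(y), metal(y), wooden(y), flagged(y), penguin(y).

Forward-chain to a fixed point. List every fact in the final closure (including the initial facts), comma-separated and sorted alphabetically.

Round 1: (4) [flagged(y) AND stale(y) AND cold(y) -> closed(y)]; (6) [wooden(y) AND metal(y) -> valid(y)]. New: closed(y), valid(y).
Round 2: (5) [valid(y) AND penguin(y) -> blue(y)]; (9) [valid(y) -> locked(y)]. New: blue(y), locked(y).
Round 3: (2) [blue(y) AND metal(y) -> active(y)]; (3) [blue(y) AND cold(y) AND closed(y) -> red(y)]; (8) [flagged(y) AND locked(y) -> signed(y)]. New: active(y), red(y), signed(y).
Round 4: (1) [red(y) AND cold(y) -> green(y)]. New: green(y).

active(y), approved(y), blue(y), closed(y), cold(y), flagged(y), green(y), locked(y), metal(y), open(y), penguin(y), red(y), signed(y), stale(y), valid(y), wooden(y)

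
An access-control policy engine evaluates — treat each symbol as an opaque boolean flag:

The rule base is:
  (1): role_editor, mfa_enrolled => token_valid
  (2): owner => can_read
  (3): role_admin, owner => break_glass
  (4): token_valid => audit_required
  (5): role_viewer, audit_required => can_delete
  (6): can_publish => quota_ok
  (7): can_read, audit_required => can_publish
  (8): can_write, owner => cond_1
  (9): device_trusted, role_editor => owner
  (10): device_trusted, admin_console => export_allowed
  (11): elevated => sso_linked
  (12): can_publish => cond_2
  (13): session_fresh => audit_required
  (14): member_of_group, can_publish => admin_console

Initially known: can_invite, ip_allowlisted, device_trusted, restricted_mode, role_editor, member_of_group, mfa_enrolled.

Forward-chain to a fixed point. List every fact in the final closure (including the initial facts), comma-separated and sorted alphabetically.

Round 1 fires (1), (9), giving token_valid, owner.
Round 2 fires (2), (4), giving can_read, audit_required.
Round 3 fires (7), giving can_publish.
Round 4 fires (6), (12), (14), giving quota_ok, cond_2, admin_console.
Round 5 fires (10), giving export_allowed.

admin_console, audit_required, can_invite, can_publish, can_read, cond_2, device_trusted, export_allowed, ip_allowlisted, member_of_group, mfa_enrolled, owner, quota_ok, restricted_mode, role_editor, token_valid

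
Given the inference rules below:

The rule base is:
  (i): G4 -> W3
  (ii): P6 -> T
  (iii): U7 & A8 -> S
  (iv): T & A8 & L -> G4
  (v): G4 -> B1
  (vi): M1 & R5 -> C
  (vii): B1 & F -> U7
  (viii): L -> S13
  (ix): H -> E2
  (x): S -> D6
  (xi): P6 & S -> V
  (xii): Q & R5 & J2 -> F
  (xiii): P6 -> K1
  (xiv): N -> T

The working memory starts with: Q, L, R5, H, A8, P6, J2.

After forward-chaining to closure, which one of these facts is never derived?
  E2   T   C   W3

[1] (ii) [P6 -> T]; (viii) [L -> S13]; (ix) [H -> E2]; (xii) [Q & R5 & J2 -> F]; (xiii) [P6 -> K1]. ⇒ new: T, S13, E2, F, K1.
[2] (iv) [T & A8 & L -> G4]. ⇒ new: G4.
[3] (i) [G4 -> W3]; (v) [G4 -> B1]. ⇒ new: W3, B1.
[4] (vii) [B1 & F -> U7]. ⇒ new: U7.
[5] (iii) [U7 & A8 -> S]. ⇒ new: S.
[6] (x) [S -> D6]; (xi) [P6 & S -> V]. ⇒ new: D6, V.
Derived: T (round 1), E2 (round 1), W3 (round 3). C never appears in any round.

C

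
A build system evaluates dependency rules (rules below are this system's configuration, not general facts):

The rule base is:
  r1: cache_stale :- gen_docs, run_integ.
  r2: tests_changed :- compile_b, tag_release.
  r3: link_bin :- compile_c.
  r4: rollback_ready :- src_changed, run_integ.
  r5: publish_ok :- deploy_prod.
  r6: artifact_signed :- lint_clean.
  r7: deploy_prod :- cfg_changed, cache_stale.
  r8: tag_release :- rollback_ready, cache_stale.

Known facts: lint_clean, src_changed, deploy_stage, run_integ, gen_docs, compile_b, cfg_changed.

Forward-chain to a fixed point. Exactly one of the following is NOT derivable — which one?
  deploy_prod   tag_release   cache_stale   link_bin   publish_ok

Round 1 fires r1, r4, r6, giving cache_stale, rollback_ready, artifact_signed.
Round 2 fires r7, r8, giving deploy_prod, tag_release.
Round 3 fires r2, r5, giving tests_changed, publish_ok.
Derived: tag_release (round 2), cache_stale (round 1), deploy_prod (round 2), publish_ok (round 3). link_bin never appears in any round.

link_bin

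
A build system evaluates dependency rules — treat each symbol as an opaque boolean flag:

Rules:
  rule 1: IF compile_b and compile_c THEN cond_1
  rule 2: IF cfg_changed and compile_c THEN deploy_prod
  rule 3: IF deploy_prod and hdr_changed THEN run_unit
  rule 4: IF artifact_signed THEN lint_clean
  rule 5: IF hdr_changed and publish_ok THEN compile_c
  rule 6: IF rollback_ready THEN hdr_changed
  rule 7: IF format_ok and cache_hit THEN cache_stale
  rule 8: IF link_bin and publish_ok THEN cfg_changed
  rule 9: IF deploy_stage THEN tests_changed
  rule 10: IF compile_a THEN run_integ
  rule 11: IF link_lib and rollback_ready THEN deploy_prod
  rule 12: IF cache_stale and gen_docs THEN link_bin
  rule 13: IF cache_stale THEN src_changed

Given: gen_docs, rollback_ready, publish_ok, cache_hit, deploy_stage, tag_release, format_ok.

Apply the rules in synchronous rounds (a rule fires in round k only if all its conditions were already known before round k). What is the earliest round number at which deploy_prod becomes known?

Round 1 fires rule 6, rule 7, rule 9, giving hdr_changed, cache_stale, tests_changed.
Round 2 fires rule 5, rule 12, rule 13, giving compile_c, link_bin, src_changed.
Round 3 fires rule 8, giving cfg_changed.
Round 4 fires rule 2, giving deploy_prod.
deploy_prod first appears in round 4.

4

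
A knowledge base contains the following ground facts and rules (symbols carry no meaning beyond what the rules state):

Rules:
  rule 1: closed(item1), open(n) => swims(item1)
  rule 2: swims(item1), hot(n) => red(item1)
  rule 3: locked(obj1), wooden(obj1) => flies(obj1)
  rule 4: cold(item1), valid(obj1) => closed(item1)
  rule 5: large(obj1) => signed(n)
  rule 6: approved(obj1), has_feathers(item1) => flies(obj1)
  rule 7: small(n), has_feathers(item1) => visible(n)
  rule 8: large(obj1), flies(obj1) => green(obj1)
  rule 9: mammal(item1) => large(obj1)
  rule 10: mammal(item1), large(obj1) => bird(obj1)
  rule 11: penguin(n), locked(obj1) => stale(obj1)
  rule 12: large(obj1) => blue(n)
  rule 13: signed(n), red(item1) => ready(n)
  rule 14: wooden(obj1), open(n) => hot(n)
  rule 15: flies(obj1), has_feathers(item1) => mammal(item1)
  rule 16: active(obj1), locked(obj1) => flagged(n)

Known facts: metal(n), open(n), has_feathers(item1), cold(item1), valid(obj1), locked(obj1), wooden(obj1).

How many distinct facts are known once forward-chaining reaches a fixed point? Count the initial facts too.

19

Round 1: rule 3 [locked(obj1), wooden(obj1) => flies(obj1)]; rule 4 [cold(item1), valid(obj1) => closed(item1)]; rule 14 [wooden(obj1), open(n) => hot(n)]. Adds flies(obj1), closed(item1), hot(n).
Round 2: rule 1 [closed(item1), open(n) => swims(item1)]; rule 15 [flies(obj1), has_feathers(item1) => mammal(item1)]. Adds swims(item1), mammal(item1).
Round 3: rule 2 [swims(item1), hot(n) => red(item1)]; rule 9 [mammal(item1) => large(obj1)]. Adds red(item1), large(obj1).
Round 4: rule 5 [large(obj1) => signed(n)]; rule 8 [large(obj1), flies(obj1) => green(obj1)]; rule 10 [mammal(item1), large(obj1) => bird(obj1)]; rule 12 [large(obj1) => blue(n)]. Adds signed(n), green(obj1), bird(obj1), blue(n).
Round 5: rule 13 [signed(n), red(item1) => ready(n)]. Adds ready(n).
Closure: {bird(obj1), blue(n), closed(item1), cold(item1), flies(obj1), green(obj1), has_feathers(item1), hot(n), large(obj1), locked(obj1), mammal(item1), metal(n), open(n), ready(n), red(item1), signed(n), swims(item1), valid(obj1), wooden(obj1)} — 19 facts.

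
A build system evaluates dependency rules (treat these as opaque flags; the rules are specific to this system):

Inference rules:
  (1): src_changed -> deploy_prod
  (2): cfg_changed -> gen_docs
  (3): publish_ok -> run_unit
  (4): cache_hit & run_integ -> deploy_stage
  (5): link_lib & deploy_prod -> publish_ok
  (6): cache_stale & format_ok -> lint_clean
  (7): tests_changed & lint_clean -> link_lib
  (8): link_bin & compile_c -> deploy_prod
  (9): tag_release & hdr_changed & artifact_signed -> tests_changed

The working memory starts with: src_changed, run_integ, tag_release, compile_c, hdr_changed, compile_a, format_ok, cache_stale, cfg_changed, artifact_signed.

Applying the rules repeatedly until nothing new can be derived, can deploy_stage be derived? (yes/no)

no

Round 1: (1) [src_changed -> deploy_prod]; (2) [cfg_changed -> gen_docs]; (6) [cache_stale & format_ok -> lint_clean]; (9) [tag_release & hdr_changed & artifact_signed -> tests_changed]. Adds deploy_prod, gen_docs, lint_clean, tests_changed.
Round 2: (7) [tests_changed & lint_clean -> link_lib]. Adds link_lib.
Round 3: (5) [link_lib & deploy_prod -> publish_ok]. Adds publish_ok.
Round 4: (3) [publish_ok -> run_unit]. Adds run_unit.
Fixed point reached. deploy_stage is concluded only by (4); (4) needs cache_hit (never derived).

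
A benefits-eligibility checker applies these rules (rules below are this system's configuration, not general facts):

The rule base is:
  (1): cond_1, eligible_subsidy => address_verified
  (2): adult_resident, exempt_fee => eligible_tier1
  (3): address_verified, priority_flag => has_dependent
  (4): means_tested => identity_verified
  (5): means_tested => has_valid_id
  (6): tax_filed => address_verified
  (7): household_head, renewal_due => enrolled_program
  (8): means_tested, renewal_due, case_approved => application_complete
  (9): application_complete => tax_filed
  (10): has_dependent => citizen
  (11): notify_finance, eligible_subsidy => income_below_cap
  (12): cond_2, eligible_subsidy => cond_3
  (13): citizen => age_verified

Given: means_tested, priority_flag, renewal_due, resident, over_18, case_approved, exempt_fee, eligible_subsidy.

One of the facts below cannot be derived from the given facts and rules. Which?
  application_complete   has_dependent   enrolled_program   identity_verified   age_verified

enrolled_program

Round 1 — (4), (5), (8), derive identity_verified, has_valid_id, application_complete.
Round 2 — (9), derive tax_filed.
Round 3 — (6), derive address_verified.
Round 4 — (3), derive has_dependent.
Round 5 — (10), derive citizen.
Round 6 — (13), derive age_verified.
Derived: application_complete (round 1), age_verified (round 6), has_dependent (round 4), identity_verified (round 1). enrolled_program never appears in any round.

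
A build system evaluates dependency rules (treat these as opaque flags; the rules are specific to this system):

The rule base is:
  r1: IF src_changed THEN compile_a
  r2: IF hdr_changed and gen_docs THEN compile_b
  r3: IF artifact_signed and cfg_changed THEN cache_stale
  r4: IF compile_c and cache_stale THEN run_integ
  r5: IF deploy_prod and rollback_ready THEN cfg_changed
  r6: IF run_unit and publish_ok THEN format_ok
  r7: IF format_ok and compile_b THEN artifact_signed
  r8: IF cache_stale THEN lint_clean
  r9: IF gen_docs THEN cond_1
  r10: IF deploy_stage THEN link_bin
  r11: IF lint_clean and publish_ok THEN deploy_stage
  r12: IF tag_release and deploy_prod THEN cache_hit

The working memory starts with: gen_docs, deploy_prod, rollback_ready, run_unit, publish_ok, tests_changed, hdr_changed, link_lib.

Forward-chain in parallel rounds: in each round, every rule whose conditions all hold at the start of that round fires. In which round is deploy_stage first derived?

Round 1 fires r2, r5, r6, r9, giving compile_b, cfg_changed, format_ok, cond_1.
Round 2 fires r7, giving artifact_signed.
Round 3 fires r3, giving cache_stale.
Round 4 fires r8, giving lint_clean.
Round 5 fires r11, giving deploy_stage.
deploy_stage first appears in round 5.

5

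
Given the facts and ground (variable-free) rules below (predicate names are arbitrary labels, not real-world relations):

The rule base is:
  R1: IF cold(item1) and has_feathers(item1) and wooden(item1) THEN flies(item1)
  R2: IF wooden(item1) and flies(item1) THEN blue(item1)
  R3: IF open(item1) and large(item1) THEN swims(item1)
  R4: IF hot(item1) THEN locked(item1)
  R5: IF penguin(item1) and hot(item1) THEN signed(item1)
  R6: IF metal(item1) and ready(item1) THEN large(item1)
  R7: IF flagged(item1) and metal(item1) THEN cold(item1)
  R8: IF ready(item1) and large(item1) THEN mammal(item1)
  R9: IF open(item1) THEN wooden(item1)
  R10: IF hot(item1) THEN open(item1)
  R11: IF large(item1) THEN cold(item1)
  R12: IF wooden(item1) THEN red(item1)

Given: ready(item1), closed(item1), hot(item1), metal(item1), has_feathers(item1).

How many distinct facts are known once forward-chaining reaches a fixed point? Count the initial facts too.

Round 1 — R4, R6, R10, derive locked(item1), large(item1), open(item1).
Round 2 — R3, R8, R9, R11, derive swims(item1), mammal(item1), wooden(item1), cold(item1).
Round 3 — R1, R12, derive flies(item1), red(item1).
Round 4 — R2, derive blue(item1).
Closure: {blue(item1), closed(item1), cold(item1), flies(item1), has_feathers(item1), hot(item1), large(item1), locked(item1), mammal(item1), metal(item1), open(item1), ready(item1), red(item1), swims(item1), wooden(item1)} — 15 facts.

15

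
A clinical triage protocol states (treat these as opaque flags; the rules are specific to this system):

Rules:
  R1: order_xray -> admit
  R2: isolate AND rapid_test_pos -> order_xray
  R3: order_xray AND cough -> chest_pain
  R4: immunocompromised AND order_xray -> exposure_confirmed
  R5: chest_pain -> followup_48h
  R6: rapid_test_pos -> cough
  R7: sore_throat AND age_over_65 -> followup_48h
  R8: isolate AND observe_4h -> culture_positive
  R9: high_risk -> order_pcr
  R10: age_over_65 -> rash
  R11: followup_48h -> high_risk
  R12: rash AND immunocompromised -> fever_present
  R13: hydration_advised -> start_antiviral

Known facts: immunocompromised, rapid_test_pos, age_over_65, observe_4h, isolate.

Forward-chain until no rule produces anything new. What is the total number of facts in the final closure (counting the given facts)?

Round 1 fires R2, R6, R8, R10, giving order_xray, cough, culture_positive, rash.
Round 2 fires R1, R3, R4, R12, giving admit, chest_pain, exposure_confirmed, fever_present.
Round 3 fires R5, giving followup_48h.
Round 4 fires R11, giving high_risk.
Round 5 fires R9, giving order_pcr.
Closure: {admit, age_over_65, chest_pain, cough, culture_positive, exposure_confirmed, fever_present, followup_48h, high_risk, immunocompromised, isolate, observe_4h, order_pcr, order_xray, rapid_test_pos, rash} — 16 facts.

16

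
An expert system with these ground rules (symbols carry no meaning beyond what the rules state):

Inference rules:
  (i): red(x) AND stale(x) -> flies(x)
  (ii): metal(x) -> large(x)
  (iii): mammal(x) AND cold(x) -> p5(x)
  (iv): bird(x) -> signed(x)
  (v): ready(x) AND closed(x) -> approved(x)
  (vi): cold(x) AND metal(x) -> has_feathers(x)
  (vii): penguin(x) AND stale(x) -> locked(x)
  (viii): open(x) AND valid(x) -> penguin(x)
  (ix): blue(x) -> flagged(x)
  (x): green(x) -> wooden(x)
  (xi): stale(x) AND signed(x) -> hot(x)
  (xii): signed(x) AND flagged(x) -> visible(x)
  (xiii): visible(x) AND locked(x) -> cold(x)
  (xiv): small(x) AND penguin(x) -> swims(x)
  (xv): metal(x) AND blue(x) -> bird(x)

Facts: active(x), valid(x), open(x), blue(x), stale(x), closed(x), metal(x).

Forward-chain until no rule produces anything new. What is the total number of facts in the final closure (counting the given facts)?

17

Round 1 — (ii), (viii), (ix), (xv), derive large(x), penguin(x), flagged(x), bird(x).
Round 2 — (iv), (vii), derive signed(x), locked(x).
Round 3 — (xi), (xii), derive hot(x), visible(x).
Round 4 — (xiii), derive cold(x).
Round 5 — (vi), derive has_feathers(x).
Closure: {active(x), bird(x), blue(x), closed(x), cold(x), flagged(x), has_feathers(x), hot(x), large(x), locked(x), metal(x), open(x), penguin(x), signed(x), stale(x), valid(x), visible(x)} — 17 facts.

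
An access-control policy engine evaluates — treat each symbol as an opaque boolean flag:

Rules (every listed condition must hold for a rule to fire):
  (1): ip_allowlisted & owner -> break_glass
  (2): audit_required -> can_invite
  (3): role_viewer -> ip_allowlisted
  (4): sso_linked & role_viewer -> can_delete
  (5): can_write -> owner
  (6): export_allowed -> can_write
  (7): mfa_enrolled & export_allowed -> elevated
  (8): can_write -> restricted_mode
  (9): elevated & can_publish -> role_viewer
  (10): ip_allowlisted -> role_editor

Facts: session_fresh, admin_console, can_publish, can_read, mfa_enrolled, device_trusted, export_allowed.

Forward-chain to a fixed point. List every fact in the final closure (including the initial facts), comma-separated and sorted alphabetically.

admin_console, break_glass, can_publish, can_read, can_write, device_trusted, elevated, export_allowed, ip_allowlisted, mfa_enrolled, owner, restricted_mode, role_editor, role_viewer, session_fresh

[1] (6) [export_allowed -> can_write]; (7) [mfa_enrolled & export_allowed -> elevated]. ⇒ new: can_write, elevated.
[2] (5) [can_write -> owner]; (8) [can_write -> restricted_mode]; (9) [elevated & can_publish -> role_viewer]. ⇒ new: owner, restricted_mode, role_viewer.
[3] (3) [role_viewer -> ip_allowlisted]. ⇒ new: ip_allowlisted.
[4] (1) [ip_allowlisted & owner -> break_glass]; (10) [ip_allowlisted -> role_editor]. ⇒ new: break_glass, role_editor.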